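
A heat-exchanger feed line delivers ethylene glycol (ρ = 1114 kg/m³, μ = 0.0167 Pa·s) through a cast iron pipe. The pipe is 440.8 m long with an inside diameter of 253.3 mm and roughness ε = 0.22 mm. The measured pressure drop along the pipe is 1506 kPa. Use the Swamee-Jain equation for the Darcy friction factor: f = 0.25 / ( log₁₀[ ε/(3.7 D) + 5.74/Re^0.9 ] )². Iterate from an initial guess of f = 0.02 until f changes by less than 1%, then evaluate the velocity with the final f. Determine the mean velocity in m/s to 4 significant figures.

Rearranging Darcy-Weisbach: V = √(2·ΔP·D/(f·L·ρ)). With ε/D = 0.00022/0.2533 = 0.000869, iterate starting from f = 0.02:
  f = 0.02 → V = √(2·1.506e+06·0.2533/(0.02·440.8·1114)) = 8.814 m/s; Re = ρVD/μ = 1.489e+05; f → 0.0211
  f = 0.0211 → V = 8.58 m/s; Re = 1.45e+05; f → 0.02115
Converged (Δf/f < 1%). With the final f = 0.02115: V = √(2·1.506e+06·0.2533/(0.02115·440.8·1114)) = 8.571 m/s.

V ≈ 8.571 m/s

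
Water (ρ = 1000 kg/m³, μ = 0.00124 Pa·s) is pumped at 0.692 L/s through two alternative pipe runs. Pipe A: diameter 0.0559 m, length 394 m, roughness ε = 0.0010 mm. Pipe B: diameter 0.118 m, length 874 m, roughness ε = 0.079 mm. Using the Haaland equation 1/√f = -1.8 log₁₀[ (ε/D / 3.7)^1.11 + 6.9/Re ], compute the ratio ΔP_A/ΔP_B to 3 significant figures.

Pipe A: V = Q/A = 0.000692/0.002454 = 0.282 m/s; Re = 1.271e+04; ε/D = 1.79e-05; Haaland → f = 0.02896; ΔP_A = f(L/D)(ρV²/2) = 8115 Pa.
Pipe B: V = Q/A = 0.000692/0.01094 = 0.06328 m/s; Re = 6022; ε/D = 0.000669; Haaland → f = 0.03632; ΔP_B = f(L/D)(ρV²/2) = 538.6 Pa.
ΔP_A/ΔP_B = 8115/538.6 = 15.1.

ΔP_A/ΔP_B ≈ 15.1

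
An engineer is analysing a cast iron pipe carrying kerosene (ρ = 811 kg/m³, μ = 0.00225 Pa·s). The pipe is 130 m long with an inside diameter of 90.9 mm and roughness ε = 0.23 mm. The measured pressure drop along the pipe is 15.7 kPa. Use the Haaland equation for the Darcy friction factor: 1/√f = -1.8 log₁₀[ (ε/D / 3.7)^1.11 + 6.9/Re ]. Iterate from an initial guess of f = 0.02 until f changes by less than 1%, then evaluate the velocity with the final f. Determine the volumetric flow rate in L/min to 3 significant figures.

Q ≈ 378 L/min

Rearranging Darcy-Weisbach: V = √(2·ΔP·D/(f·L·ρ)). With ε/D = 0.00023/0.0909 = 0.00253, iterate starting from f = 0.02:
  f = 0.02 → V = √(2·1.57e+04·0.0909/(0.02·130·811)) = 1.163 m/s; Re = ρVD/μ = 3.812e+04; f → 0.02814
  f = 0.02814 → V = 0.9808 m/s; Re = 3.214e+04; f → 0.02864
  f = 0.02864 → V = 0.9722 m/s; Re = 3.186e+04; f → 0.02867
Converged (Δf/f < 1%). With the final f = 0.02867: V = √(2·1.57e+04·0.0909/(0.02867·130·811)) = 0.9718 m/s.
Q = V·A = 0.9718·(π/4·0.0909²) = 0.006306 m³/s = 378 L/min.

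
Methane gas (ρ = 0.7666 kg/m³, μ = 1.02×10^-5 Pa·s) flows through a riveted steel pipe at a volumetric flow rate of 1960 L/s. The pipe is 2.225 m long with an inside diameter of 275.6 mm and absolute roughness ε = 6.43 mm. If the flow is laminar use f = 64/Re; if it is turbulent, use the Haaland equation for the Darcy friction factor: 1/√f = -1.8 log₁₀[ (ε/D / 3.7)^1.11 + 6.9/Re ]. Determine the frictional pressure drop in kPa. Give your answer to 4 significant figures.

Q = 1960 L/s = 1960/1000 = 1.96 m³/s.
Cross-sectional area A = πD²/4 = π(0.2756)²/4 = 0.05966 m²; mean velocity V = Q/A = 1.96/0.05966 = 32.86 m/s.
Reynolds number Re = ρVD/μ = 0.7666 · 32.86 · 0.2756 / 1.02e-05 = 6.805e+05.
Re > 4000 → turbulent. Relative roughness ε/D = 0.00643/0.2756 = 0.0233. Haaland: 1/√f = -1.8 log₁₀[(0.0233/3.7)^1.11 + 6.9/6.805e+05] = -1.8 log₁₀[0.00361 + 1.01e-05] = 4.394, so f = 0.0518.
Darcy-Weisbach: ΔP = f(L/D)(ρV²/2) = 0.0518·(2.225/0.2756)·(0.7666·32.86²/2) = 0.0518·8.073·413.8 = 173 Pa.
ΔP = 173 Pa = 0.1730 kPa.

ΔP ≈ 0.1730 kPa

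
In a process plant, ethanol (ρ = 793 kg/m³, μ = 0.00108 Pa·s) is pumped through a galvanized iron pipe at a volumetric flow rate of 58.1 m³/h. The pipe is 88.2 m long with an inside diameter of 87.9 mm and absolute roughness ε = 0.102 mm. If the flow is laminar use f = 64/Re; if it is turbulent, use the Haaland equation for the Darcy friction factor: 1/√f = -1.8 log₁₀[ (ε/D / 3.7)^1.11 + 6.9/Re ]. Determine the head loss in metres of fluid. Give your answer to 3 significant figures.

h_f ≈ 7.85 m

Q = 58.1 m³/h = 58.1/3600 = 0.01614 m³/s.
Cross-sectional area A = πD²/4 = π(0.0879)²/4 = 0.006068 m²; mean velocity V = Q/A = 0.01614/0.006068 = 2.66 m/s.
Reynolds number Re = ρVD/μ = 793 · 2.66 · 0.0879 / 0.00108 = 1.717e+05.
Re > 4000 → turbulent. Relative roughness ε/D = 0.000102/0.0879 = 0.00116. Haaland: 1/√f = -1.8 log₁₀[(0.00116/3.7)^1.11 + 6.9/1.717e+05] = -1.8 log₁₀[0.000129 + 4.02e-05] = 6.788, so f = 0.0217.
Darcy-Weisbach: ΔP = f(L/D)(ρV²/2) = 0.0217·(88.2/0.0879)·(793·2.66²/2) = 0.0217·1003·2804 = 6.107e+04 Pa.
Head loss h_f = ΔP/(ρg) = 6.107e+04/(793·9.81) = 7.85 m.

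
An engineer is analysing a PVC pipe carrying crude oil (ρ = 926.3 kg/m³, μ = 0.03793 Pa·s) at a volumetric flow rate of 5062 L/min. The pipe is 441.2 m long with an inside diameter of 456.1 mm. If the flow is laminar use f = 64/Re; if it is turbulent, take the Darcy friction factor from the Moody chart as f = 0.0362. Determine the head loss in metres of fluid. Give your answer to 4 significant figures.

Q = 5062 L/min = 5062/60000 = 0.08437 m³/s.
Cross-sectional area A = πD²/4 = π(0.4561)²/4 = 0.1634 m²; mean velocity V = Q/A = 0.08437/0.1634 = 0.5164 m/s.
Reynolds number Re = ρVD/μ = 926.3 · 0.5164 · 0.4561 / 0.0379 = 5752.
Re > 4000 → turbulent; use the Moody-chart value f = 0.0362.
Darcy-Weisbach: ΔP = f(L/D)(ρV²/2) = 0.0362·(441.2/0.4561)·(926.3·0.5164²/2) = 0.0362·967.3·123.5 = 4324 Pa.
Head loss h_f = ΔP/(ρg) = 4324/(926.3·9.81) = 0.4759 m.

h_f ≈ 0.4759 m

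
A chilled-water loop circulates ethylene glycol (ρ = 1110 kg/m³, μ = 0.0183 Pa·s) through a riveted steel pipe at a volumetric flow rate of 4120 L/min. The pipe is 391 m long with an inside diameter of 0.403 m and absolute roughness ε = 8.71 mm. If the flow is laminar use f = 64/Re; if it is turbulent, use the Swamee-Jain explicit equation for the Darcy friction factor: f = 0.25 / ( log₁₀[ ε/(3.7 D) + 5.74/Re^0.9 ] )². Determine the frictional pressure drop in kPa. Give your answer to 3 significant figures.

Q = 4120 L/min = 4120/60000 = 0.06867 m³/s.
Cross-sectional area A = πD²/4 = π(0.403)²/4 = 0.1276 m²; mean velocity V = Q/A = 0.06867/0.1276 = 0.5383 m/s.
Reynolds number Re = ρVD/μ = 1110 · 0.5383 · 0.403 / 0.0183 = 1.316e+04.
Re > 4000 → turbulent. Relative roughness ε/D = 0.00871/0.403 = 0.0216. Swamee-Jain: f = 0.25/(log₁₀[0.0216/3.7 + 5.74/1.316e+04^0.9])² = 0.25/(log₁₀[0.00584 + 0.00113])² = 0.25/(-2.157)² = 0.05374.
Darcy-Weisbach: ΔP = f(L/D)(ρV²/2) = 0.05374·(391/0.403)·(1110·0.5383²/2) = 0.05374·970.2·160.8 = 8385 Pa.
ΔP = 8385 Pa = 8.39 kPa.

ΔP ≈ 8.39 kPa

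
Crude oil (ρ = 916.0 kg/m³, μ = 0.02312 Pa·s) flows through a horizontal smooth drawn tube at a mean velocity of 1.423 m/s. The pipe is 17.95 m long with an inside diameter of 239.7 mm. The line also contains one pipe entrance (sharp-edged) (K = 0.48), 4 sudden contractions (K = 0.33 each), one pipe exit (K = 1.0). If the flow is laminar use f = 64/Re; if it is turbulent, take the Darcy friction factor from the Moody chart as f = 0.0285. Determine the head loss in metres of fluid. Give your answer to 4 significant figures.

h_f ≈ 0.5092 m

Reynolds number Re = ρVD/μ = 916 · 1.423 · 0.2397 / 0.0231 = 1.351e+04.
Re > 4000 → turbulent; use the Moody-chart value f = 0.0285.
Total minor-loss coefficient ΣK = 1·0.48 + 4·0.33 + 1·1 = 2.8.
ΔP = [f·L/D + ΣK]·(ρV²/2) = [0.0285·17.95/0.2397 + 2.8]·(916·1.423²/2) = [2.134 + 2.8]·927.4 = 4576 Pa.
Head loss h_f = ΔP/(ρg) = 4576/(916·9.81) = 0.5092 m.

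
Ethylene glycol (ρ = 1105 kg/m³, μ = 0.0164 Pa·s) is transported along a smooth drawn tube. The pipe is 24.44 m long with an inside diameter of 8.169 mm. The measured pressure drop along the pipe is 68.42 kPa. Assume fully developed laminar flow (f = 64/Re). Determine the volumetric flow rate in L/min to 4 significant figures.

Q ≈ 1.119 L/min

For laminar flow, f = 64/Re with Re = ρVD/μ, so Darcy-Weisbach reduces to ΔP = 32μLV/D². Solving for V: V = ΔP·D²/(32μL) = 6.842e+04·(0.008169)²/(32·0.0164·24.44) = 0.356 m/s.
Check: Re = ρVD/μ = 1105·0.356·0.008169/0.0164 = 195.9 < 2300, so the laminar assumption holds.
Q = V·A = 0.356·(π/4·0.008169²) = 1.866e-05 m³/s = 1.119 L/min.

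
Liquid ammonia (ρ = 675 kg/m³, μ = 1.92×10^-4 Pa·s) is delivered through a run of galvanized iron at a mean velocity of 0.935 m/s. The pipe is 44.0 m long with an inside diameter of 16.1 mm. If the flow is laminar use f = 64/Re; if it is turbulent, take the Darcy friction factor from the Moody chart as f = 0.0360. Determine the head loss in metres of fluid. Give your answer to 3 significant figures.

h_f ≈ 4.38 m

Reynolds number Re = ρVD/μ = 675 · 0.935 · 0.0161 / 0.000192 = 5.292e+04.
Re > 4000 → turbulent; use the Moody-chart value f = 0.0360.
Darcy-Weisbach: ΔP = f(L/D)(ρV²/2) = 0.036·(44/0.0161)·(675·0.935²/2) = 0.036·2733·295.1 = 2.903e+04 Pa.
Head loss h_f = ΔP/(ρg) = 2.903e+04/(675·9.81) = 4.38 m.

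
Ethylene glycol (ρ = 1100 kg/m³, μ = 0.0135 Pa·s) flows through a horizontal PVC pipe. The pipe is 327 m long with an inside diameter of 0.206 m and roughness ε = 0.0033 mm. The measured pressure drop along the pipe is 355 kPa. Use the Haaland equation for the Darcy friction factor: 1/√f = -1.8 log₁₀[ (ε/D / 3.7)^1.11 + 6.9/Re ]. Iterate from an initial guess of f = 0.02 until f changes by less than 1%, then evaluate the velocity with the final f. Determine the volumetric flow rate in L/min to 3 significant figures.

Rearranging Darcy-Weisbach: V = √(2·ΔP·D/(f·L·ρ)). With ε/D = 3.3e-06/0.206 = 1.6e-05, iterate starting from f = 0.02:
  f = 0.02 → V = √(2·3.55e+05·0.206/(0.02·327·1100)) = 4.509 m/s; Re = ρVD/μ = 7.568e+04; f → 0.01896
  f = 0.01896 → V = 4.631 m/s; Re = 7.774e+04; f → 0.01885
Converged (Δf/f < 1%). With the final f = 0.01885: V = √(2·3.55e+05·0.206/(0.01885·327·1100)) = 4.644 m/s.
Q = V·A = 4.644·(π/4·0.206²) = 0.1548 m³/s = 9290 L/min.

Q ≈ 9290 L/min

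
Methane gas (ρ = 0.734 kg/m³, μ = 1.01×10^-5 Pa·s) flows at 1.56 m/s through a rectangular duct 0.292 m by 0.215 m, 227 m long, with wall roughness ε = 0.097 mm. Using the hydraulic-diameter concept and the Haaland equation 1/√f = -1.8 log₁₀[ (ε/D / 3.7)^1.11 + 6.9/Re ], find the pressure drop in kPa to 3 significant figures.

ΔP ≈ 0.0201 kPa

Hydraulic diameter D_h = 4A/P = 4·(0.292·0.215)/(2·(0.292+0.215)) = 0.2511/1.014 = 0.2477 m.
Re = ρVD_h/μ = 0.734·1.56·0.2477/1.01e-05 = 2.808e+04.
ε/D_h = 9.7e-05/0.2477 = 0.000392; Haaland gives 1/√f = -1.8 log₁₀[3.87e-05+0.000246] = 6.383, so f = 0.02455.
ΔP = f(L/D_h)(ρV²/2) = 0.02455·227/0.2477·0.8931 = 20.09 Pa.
ΔP = 0.0201 kPa.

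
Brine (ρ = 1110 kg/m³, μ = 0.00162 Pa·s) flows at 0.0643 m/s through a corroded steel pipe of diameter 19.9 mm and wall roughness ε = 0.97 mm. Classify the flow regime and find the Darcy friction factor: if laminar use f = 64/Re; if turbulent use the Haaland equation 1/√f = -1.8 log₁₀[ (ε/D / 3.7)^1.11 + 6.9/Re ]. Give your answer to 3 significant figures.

f ≈ 0.0730

Re = ρVD/μ = 1110·0.0643·0.0199/0.00162 = 876.7.
Re < 2300 → laminar, so f = 64/Re = 0.073 (roughness is irrelevant in laminar flow).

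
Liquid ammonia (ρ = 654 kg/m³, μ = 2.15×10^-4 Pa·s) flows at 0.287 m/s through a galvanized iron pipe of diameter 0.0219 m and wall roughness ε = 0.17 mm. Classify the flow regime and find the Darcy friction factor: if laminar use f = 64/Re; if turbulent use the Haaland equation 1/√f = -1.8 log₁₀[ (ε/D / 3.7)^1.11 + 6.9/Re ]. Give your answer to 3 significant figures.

Re = ρVD/μ = 654·0.287·0.0219/0.000215 = 1.912e+04.
Re > 4000 → turbulent. ε/D = 0.00017/0.0219 = 0.00776; Haaland: 1/√f = -1.8 log₁₀[0.00106 + 0.000361] = 5.123, so f = 0.0381.

f ≈ 0.0381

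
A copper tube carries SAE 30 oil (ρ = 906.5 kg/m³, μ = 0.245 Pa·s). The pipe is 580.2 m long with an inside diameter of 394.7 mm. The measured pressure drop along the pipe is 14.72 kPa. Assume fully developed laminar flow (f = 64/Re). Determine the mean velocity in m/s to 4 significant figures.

For laminar flow, f = 64/Re with Re = ρVD/μ, so Darcy-Weisbach reduces to ΔP = 32μLV/D². Solving for V: V = ΔP·D²/(32μL) = 1.472e+04·(0.3947)²/(32·0.245·580.2) = 0.5041 m/s.
Check: Re = ρVD/μ = 906.5·0.5041·0.3947/0.245 = 736.2 < 2300, so the laminar assumption holds.

V ≈ 0.5041 m/s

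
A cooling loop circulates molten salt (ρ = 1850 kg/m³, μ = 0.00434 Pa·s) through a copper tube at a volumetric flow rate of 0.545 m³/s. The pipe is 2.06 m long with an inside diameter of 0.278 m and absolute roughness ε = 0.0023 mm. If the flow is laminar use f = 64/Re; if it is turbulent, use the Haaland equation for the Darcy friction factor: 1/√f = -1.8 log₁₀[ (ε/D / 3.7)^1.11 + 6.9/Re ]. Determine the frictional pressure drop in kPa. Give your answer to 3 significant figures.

Cross-sectional area A = πD²/4 = π(0.278)²/4 = 0.0607 m²; mean velocity V = Q/A = 0.545/0.0607 = 8.979 m/s.
Reynolds number Re = ρVD/μ = 1850 · 8.979 · 0.278 / 0.00434 = 1.064e+06.
Re > 4000 → turbulent. Relative roughness ε/D = 2.3e-06/0.278 = 8.27e-06. Haaland: 1/√f = -1.8 log₁₀[(8.27e-06/3.7)^1.11 + 6.9/1.064e+06] = -1.8 log₁₀[5.34e-07 + 6.48e-06] = 9.277, so f = 0.01162.
Darcy-Weisbach: ΔP = f(L/D)(ρV²/2) = 0.01162·(2.06/0.278)·(1850·8.979²/2) = 0.01162·7.41·7.457e+04 = 6421 Pa.
ΔP = 6421 Pa = 6.42 kPa.

ΔP ≈ 6.42 kPa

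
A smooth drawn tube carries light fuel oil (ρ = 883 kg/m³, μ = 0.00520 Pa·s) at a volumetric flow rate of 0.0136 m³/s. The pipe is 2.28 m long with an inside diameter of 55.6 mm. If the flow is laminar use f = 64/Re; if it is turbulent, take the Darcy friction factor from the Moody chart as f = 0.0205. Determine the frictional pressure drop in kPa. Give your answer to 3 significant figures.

ΔP ≈ 11.6 kPa

Cross-sectional area A = πD²/4 = π(0.0556)²/4 = 0.002428 m²; mean velocity V = Q/A = 0.0136/0.002428 = 5.601 m/s.
Reynolds number Re = ρVD/μ = 883 · 5.601 · 0.0556 / 0.0052 = 5.288e+04.
Re > 4000 → turbulent; use the Moody-chart value f = 0.0205.
Darcy-Weisbach: ΔP = f(L/D)(ρV²/2) = 0.0205·(2.28/0.0556)·(883·5.601²/2) = 0.0205·41.01·1.385e+04 = 1.165e+04 Pa.
ΔP = 1.165e+04 Pa = 11.6 kPa.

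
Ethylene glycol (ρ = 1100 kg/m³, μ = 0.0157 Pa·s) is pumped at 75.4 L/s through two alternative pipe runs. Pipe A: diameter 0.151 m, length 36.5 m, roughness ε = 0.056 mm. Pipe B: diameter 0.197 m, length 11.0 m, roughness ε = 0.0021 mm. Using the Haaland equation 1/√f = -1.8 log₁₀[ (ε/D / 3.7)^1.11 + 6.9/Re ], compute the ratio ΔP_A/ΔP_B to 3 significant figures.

ΔP_A/ΔP_B ≈ 12.4

Pipe A: V = Q/A = 0.0754/0.01791 = 4.21 m/s; Re = 4.454e+04; ε/D = 0.000371; Haaland → f = 0.02232; ΔP_A = f(L/D)(ρV²/2) = 5.261e+04 Pa.
Pipe B: V = Q/A = 0.0754/0.03048 = 2.474 m/s; Re = 3.414e+04; ε/D = 1.07e-05; Haaland → f = 0.02263; ΔP_B = f(L/D)(ρV²/2) = 4253 Pa.
ΔP_A/ΔP_B = 5.261e+04/4253 = 12.4.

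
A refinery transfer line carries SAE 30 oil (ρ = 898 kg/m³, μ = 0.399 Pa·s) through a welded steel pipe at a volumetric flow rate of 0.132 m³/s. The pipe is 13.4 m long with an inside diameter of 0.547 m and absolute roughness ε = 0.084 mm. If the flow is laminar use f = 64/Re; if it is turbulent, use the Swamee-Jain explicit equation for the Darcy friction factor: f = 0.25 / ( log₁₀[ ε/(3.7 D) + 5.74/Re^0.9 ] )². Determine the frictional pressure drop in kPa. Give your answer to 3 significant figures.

ΔP ≈ 0.321 kPa

Cross-sectional area A = πD²/4 = π(0.547)²/4 = 0.235 m²; mean velocity V = Q/A = 0.132/0.235 = 0.5617 m/s.
Reynolds number Re = ρVD/μ = 898 · 0.5617 · 0.547 / 0.399 = 691.5.
Re < 2300 → laminar flow, so f = 64/Re = 64/691.5 = 0.09255 (the turbulent correlation is not needed).
Darcy-Weisbach: ΔP = f(L/D)(ρV²/2) = 0.09255·(13.4/0.547)·(898·0.5617²/2) = 0.09255·24.5·141.7 = 321.2 Pa.
ΔP = 321.2 Pa = 0.321 kPa.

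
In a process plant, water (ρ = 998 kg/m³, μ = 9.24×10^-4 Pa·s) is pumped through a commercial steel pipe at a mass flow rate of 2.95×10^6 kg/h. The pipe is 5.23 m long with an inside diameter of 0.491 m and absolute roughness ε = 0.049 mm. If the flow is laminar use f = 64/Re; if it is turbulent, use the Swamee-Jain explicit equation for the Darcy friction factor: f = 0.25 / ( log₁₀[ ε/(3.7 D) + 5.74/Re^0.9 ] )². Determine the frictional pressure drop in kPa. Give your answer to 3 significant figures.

ΔP ≈ 1.28 kPa

ṁ = 2.95×10^6 kg/h = 2.95×10^6/3600 = 819.4 kg/s.
A = πD²/4 = π(0.491)²/4 = 0.1893 m²; mean velocity V = ṁ/(ρA) = 819.4/(998 · 0.1893) = 4.336 m/s.
Reynolds number Re = ρVD/μ = 998 · 4.336 · 0.491 / 0.000924 = 2.3e+06.
Re > 4000 → turbulent. Relative roughness ε/D = 4.9e-05/0.491 = 9.98e-05. Swamee-Jain: f = 0.25/(log₁₀[9.98e-05/3.7 + 5.74/2.3e+06^0.9])² = 0.25/(log₁₀[2.7e-05 + 1.08e-05])² = 0.25/(-4.423)² = 0.01278.
Darcy-Weisbach: ΔP = f(L/D)(ρV²/2) = 0.01278·(5.23/0.491)·(998·4.336²/2) = 0.01278·10.65·9384 = 1277 Pa.
ΔP = 1277 Pa = 1.28 kPa.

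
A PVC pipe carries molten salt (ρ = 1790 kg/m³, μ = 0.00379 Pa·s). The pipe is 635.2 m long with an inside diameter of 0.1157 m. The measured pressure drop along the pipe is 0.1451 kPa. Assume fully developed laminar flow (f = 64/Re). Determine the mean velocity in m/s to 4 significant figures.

V ≈ 0.02521 m/s

For laminar flow, f = 64/Re with Re = ρVD/μ, so Darcy-Weisbach reduces to ΔP = 32μLV/D². Solving for V: V = ΔP·D²/(32μL) = 145.1·(0.1157)²/(32·0.00379·635.2) = 0.02521 m/s.
Check: Re = ρVD/μ = 1790·0.02521·0.1157/0.00379 = 1378 < 2300, so the laminar assumption holds.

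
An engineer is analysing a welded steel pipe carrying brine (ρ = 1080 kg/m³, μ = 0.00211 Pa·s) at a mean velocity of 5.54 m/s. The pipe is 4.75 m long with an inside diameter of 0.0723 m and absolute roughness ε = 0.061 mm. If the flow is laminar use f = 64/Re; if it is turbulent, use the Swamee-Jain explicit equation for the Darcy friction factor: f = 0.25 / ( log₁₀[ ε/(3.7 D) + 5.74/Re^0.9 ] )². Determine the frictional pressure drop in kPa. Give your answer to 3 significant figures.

ΔP ≈ 22.3 kPa

Reynolds number Re = ρVD/μ = 1080 · 5.54 · 0.0723 / 0.00211 = 2.05e+05.
Re > 4000 → turbulent. Relative roughness ε/D = 6.1e-05/0.0723 = 0.000844. Swamee-Jain: f = 0.25/(log₁₀[0.000844/3.7 + 5.74/2.05e+05^0.9])² = 0.25/(log₁₀[0.000228 + 9.51e-05])² = 0.25/(-3.491)² = 0.02052.
Darcy-Weisbach: ΔP = f(L/D)(ρV²/2) = 0.02052·(4.75/0.0723)·(1080·5.54²/2) = 0.02052·65.7·1.657e+04 = 2.234e+04 Pa.
ΔP = 2.234e+04 Pa = 22.3 kPa.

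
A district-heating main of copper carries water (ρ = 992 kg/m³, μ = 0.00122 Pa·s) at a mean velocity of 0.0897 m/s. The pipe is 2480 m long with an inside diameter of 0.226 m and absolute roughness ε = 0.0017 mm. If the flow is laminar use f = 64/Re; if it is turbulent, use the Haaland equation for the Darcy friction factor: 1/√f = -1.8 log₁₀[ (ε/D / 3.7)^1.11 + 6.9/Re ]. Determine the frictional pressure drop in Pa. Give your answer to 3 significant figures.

Reynolds number Re = ρVD/μ = 992 · 0.0897 · 0.226 / 0.00122 = 1.648e+04.
Re > 4000 → turbulent. Relative roughness ε/D = 1.7e-06/0.226 = 7.52e-06. Haaland: 1/√f = -1.8 log₁₀[(7.52e-06/3.7)^1.11 + 6.9/1.648e+04] = -1.8 log₁₀[4.81e-07 + 0.000419] = 6.08, so f = 0.02705.
Darcy-Weisbach: ΔP = f(L/D)(ρV²/2) = 0.02705·(2480/0.226)·(992·0.0897²/2) = 0.02705·1.097e+04·3.991 = 1185 Pa.

ΔP ≈ 1180 Pa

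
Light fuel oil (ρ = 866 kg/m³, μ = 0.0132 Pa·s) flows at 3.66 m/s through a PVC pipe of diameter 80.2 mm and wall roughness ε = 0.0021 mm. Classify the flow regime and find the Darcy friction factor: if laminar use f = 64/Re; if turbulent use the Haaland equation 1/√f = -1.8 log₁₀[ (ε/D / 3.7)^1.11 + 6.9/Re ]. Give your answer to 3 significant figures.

f ≈ 0.0260

Re = ρVD/μ = 866·3.66·0.0802/0.0132 = 1.926e+04.
Re > 4000 → turbulent. ε/D = 2.1e-06/0.0802 = 2.62e-05; Haaland: 1/√f = -1.8 log₁₀[1.92e-06 + 0.000358] = 6.198, so f = 0.02603.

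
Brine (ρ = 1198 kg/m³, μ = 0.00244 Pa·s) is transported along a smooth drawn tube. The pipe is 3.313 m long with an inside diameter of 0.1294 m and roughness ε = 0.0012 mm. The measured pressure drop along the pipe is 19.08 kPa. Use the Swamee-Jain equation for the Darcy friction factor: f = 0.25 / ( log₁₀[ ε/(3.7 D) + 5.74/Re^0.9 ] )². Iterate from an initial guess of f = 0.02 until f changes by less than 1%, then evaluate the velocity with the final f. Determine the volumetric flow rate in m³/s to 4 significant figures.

Q ≈ 0.1299 m³/s

Rearranging Darcy-Weisbach: V = √(2·ΔP·D/(f·L·ρ)). With ε/D = 1.2e-06/0.1294 = 9.27e-06, iterate starting from f = 0.02:
  f = 0.02 → V = √(2·1.908e+04·0.1294/(0.02·3.313·1198)) = 7.887 m/s; Re = ρVD/μ = 5.011e+05; f → 0.01324
  f = 0.01324 → V = 9.695 m/s; Re = 6.16e+05; f → 0.01279
  f = 0.01279 → V = 9.865 m/s; Re = 6.267e+05; f → 0.01275
Converged (Δf/f < 1%). With the final f = 0.01275: V = √(2·1.908e+04·0.1294/(0.01275·3.313·1198)) = 9.879 m/s.
Q = V·A = 9.879·(π/4·0.1294²) = 0.1299 m³/s = 0.1299 m³/s.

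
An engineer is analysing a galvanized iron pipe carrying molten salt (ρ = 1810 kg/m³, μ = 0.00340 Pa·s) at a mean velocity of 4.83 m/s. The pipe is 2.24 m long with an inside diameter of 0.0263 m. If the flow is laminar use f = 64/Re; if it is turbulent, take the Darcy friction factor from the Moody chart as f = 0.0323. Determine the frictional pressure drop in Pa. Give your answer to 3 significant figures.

ΔP ≈ 58100 Pa

Reynolds number Re = ρVD/μ = 1810 · 4.83 · 0.0263 / 0.0034 = 6.762e+04.
Re > 4000 → turbulent; use the Moody-chart value f = 0.0323.
Darcy-Weisbach: ΔP = f(L/D)(ρV²/2) = 0.0323·(2.24/0.0263)·(1810·4.83²/2) = 0.0323·85.17·2.111e+04 = 5.808e+04 Pa.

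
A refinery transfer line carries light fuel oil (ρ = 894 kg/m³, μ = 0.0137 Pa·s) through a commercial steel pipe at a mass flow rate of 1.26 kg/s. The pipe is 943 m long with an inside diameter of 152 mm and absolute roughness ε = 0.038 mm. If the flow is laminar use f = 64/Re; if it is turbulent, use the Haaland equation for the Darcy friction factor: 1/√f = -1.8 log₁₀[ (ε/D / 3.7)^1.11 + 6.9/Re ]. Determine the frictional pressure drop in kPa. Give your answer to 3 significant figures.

A = πD²/4 = π(0.152)²/4 = 0.01815 m²; mean velocity V = ṁ/(ρA) = 1.26/(894 · 0.01815) = 0.07767 m/s.
Reynolds number Re = ρVD/μ = 894 · 0.07767 · 0.152 / 0.0137 = 770.4.
Re < 2300 → laminar flow, so f = 64/Re = 64/770.4 = 0.08307 (the turbulent correlation is not needed).
Darcy-Weisbach: ΔP = f(L/D)(ρV²/2) = 0.08307·(943/0.152)·(894·0.07767²/2) = 0.08307·6204·2.697 = 1390 Pa.
ΔP = 1390 Pa = 1.39 kPa.

ΔP ≈ 1.39 kPa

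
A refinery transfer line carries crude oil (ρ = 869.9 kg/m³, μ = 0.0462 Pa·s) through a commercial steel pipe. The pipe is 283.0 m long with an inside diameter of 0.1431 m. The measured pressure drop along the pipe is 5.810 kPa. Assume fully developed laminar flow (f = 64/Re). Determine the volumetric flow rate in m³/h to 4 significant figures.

Q ≈ 16.46 m³/h

For laminar flow, f = 64/Re with Re = ρVD/μ, so Darcy-Weisbach reduces to ΔP = 32μLV/D². Solving for V: V = ΔP·D²/(32μL) = 5810·(0.1431)²/(32·0.0462·283) = 0.2844 m/s.
Check: Re = ρVD/μ = 869.9·0.2844·0.1431/0.0462 = 766.2 < 2300, so the laminar assumption holds.
Q = V·A = 0.2844·(π/4·0.1431²) = 0.004573 m³/s = 16.46 m³/h.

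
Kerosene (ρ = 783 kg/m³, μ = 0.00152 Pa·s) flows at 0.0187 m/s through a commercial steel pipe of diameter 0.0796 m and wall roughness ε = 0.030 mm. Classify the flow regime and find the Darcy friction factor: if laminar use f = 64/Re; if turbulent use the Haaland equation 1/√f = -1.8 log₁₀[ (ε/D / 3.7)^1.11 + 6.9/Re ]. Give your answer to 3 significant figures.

Re = ρVD/μ = 783·0.0187·0.0796/0.00152 = 766.8.
Re < 2300 → laminar, so f = 64/Re = 0.08347 (roughness is irrelevant in laminar flow).

f ≈ 0.0835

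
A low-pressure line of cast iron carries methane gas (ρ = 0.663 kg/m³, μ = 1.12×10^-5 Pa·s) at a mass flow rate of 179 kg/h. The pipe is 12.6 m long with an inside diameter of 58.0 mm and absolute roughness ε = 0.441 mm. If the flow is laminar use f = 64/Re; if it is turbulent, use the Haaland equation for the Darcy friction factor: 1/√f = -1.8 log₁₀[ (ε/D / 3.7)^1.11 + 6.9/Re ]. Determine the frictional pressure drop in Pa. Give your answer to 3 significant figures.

ΔP ≈ 2050 Pa

ṁ = 179 kg/h = 179/3600 = 0.04972 kg/s.
A = πD²/4 = π(0.058)²/4 = 0.002642 m²; mean velocity V = ṁ/(ρA) = 0.04972/(0.663 · 0.002642) = 28.39 m/s.
Reynolds number Re = ρVD/μ = 0.663 · 28.39 · 0.058 / 1.12e-05 = 9.746e+04.
Re > 4000 → turbulent. Relative roughness ε/D = 0.000441/0.058 = 0.0076. Haaland: 1/√f = -1.8 log₁₀[(0.0076/3.7)^1.11 + 6.9/9.746e+04] = -1.8 log₁₀[0.00104 + 7.08e-05] = 5.318, so f = 0.03537.
Darcy-Weisbach: ΔP = f(L/D)(ρV²/2) = 0.03537·(12.6/0.058)·(0.663·28.39²/2) = 0.03537·217.2·267.1 = 2052 Pa.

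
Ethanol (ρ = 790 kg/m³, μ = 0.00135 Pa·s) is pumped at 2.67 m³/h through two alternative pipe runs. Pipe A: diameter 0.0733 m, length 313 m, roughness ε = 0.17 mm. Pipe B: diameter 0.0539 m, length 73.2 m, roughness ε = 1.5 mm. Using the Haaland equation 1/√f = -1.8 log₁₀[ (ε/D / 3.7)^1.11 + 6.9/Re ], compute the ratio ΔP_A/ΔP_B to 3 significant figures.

ΔP_A/ΔP_B ≈ 0.567

Pipe A: V = Q/A = 0.0007417/0.00422 = 0.1758 m/s; Re = 7539; ε/D = 0.00232; Haaland → f = 0.03612; ΔP_A = f(L/D)(ρV²/2) = 1882 Pa.
Pipe B: V = Q/A = 0.0007417/0.002282 = 0.325 m/s; Re = 1.025e+04; ε/D = 0.0278; Haaland → f = 0.05858; ΔP_B = f(L/D)(ρV²/2) = 3320 Pa.
ΔP_A/ΔP_B = 1882/3320 = 0.567.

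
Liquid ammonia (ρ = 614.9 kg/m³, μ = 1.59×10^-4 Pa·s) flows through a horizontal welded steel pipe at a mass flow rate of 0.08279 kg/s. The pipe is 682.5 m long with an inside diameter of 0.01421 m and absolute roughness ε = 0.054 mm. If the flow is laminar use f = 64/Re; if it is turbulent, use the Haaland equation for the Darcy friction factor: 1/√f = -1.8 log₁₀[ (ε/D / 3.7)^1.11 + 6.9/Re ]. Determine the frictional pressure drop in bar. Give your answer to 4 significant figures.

ΔP ≈ 3.206 bar

A = πD²/4 = π(0.01421)²/4 = 0.0001586 m²; mean velocity V = ṁ/(ρA) = 0.08279/(614.9 · 0.0001586) = 0.849 m/s.
Reynolds number Re = ρVD/μ = 614.9 · 0.849 · 0.01421 / 0.000159 = 4.665e+04.
Re > 4000 → turbulent. Relative roughness ε/D = 5.4e-05/0.01421 = 0.0038. Haaland: 1/√f = -1.8 log₁₀[(0.0038/3.7)^1.11 + 6.9/4.665e+04] = -1.8 log₁₀[0.000482 + 0.000148] = 5.762, so f = 0.03012.
Darcy-Weisbach: ΔP = f(L/D)(ρV²/2) = 0.03012·(682.5/0.01421)·(614.9·0.849²/2) = 0.03012·4.803e+04·221.6 = 3.206e+05 Pa.
ΔP = 3.206e+05 Pa = 3.206 bar.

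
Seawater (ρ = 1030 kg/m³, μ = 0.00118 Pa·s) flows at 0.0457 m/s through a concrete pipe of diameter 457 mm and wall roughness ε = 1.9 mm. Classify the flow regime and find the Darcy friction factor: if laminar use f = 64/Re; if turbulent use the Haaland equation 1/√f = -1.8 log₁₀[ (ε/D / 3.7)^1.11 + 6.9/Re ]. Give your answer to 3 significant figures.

Re = ρVD/μ = 1030·0.0457·0.457/0.00118 = 1.823e+04.
Re > 4000 → turbulent. ε/D = 0.0019/0.457 = 0.00416; Haaland: 1/√f = -1.8 log₁₀[0.000532 + 0.000378] = 5.473, so f = 0.03338.

f ≈ 0.0334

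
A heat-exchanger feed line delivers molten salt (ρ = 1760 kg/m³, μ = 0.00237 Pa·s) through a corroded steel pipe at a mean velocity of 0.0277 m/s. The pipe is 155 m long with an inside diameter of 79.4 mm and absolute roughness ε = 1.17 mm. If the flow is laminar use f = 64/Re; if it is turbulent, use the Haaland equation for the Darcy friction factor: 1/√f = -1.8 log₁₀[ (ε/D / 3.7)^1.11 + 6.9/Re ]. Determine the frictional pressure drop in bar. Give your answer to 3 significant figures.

Reynolds number Re = ρVD/μ = 1760 · 0.0277 · 0.0794 / 0.00237 = 1633.
Re < 2300 → laminar flow, so f = 64/Re = 64/1633 = 0.03918 (the turbulent correlation is not needed).
Darcy-Weisbach: ΔP = f(L/D)(ρV²/2) = 0.03918·(155/0.0794)·(1760·0.0277²/2) = 0.03918·1952·0.6752 = 51.65 Pa.
ΔP = 51.65 Pa = 5.16×10^-4 bar.

ΔP ≈ 5.16×10^-4 bar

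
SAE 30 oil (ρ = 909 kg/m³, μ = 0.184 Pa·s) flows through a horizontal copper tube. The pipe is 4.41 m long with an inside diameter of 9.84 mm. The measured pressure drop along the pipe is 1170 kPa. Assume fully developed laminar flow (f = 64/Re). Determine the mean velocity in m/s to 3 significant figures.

V ≈ 4.36 m/s

For laminar flow, f = 64/Re with Re = ρVD/μ, so Darcy-Weisbach reduces to ΔP = 32μLV/D². Solving for V: V = ΔP·D²/(32μL) = 1.17e+06·(0.00984)²/(32·0.184·4.41) = 4.363 m/s.
Check: Re = ρVD/μ = 909·4.363·0.00984/0.184 = 212.1 < 2300, so the laminar assumption holds.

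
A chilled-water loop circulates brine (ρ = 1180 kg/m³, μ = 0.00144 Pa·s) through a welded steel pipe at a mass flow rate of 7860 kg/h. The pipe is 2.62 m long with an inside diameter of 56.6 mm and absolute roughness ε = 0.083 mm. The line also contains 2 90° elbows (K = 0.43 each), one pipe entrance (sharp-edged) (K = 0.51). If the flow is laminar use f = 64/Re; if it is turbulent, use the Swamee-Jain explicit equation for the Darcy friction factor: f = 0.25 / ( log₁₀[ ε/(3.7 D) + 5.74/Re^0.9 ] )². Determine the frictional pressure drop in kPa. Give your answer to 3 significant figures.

ΔP ≈ 0.832 kPa

ṁ = 7860 kg/h = 7860/3600 = 2.183 kg/s.
A = πD²/4 = π(0.0566)²/4 = 0.002516 m²; mean velocity V = ṁ/(ρA) = 2.183/(1180 · 0.002516) = 0.7354 m/s.
Reynolds number Re = ρVD/μ = 1180 · 0.7354 · 0.0566 / 0.00144 = 3.411e+04.
Re > 4000 → turbulent. Relative roughness ε/D = 8.3e-05/0.0566 = 0.00147. Swamee-Jain: f = 0.25/(log₁₀[0.00147/3.7 + 5.74/3.411e+04^0.9])² = 0.25/(log₁₀[0.000396 + 0.000478])² = 0.25/(-3.058)² = 0.02673.
Total minor-loss coefficient ΣK = 2·0.43 + 1·0.51 = 1.37.
ΔP = [f·L/D + ΣK]·(ρV²/2) = [0.02673·2.62/0.0566 + 1.37]·(1180·0.7354²/2) = [1.237 + 1.37]·319.1 = 831.9 Pa.
ΔP = 831.9 Pa = 0.832 kPa.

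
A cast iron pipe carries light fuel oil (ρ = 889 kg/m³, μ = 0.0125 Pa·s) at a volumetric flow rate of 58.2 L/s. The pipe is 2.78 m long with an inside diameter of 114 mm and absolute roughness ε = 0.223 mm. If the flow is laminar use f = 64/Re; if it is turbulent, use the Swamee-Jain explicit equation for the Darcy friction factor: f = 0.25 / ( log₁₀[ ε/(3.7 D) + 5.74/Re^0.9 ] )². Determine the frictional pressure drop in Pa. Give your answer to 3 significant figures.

Q = 58.2 L/s = 58.2/1000 = 0.0582 m³/s.
Cross-sectional area A = πD²/4 = π(0.114)²/4 = 0.01021 m²; mean velocity V = Q/A = 0.0582/0.01021 = 5.702 m/s.
Reynolds number Re = ρVD/μ = 889 · 5.702 · 0.114 / 0.0125 = 4.623e+04.
Re > 4000 → turbulent. Relative roughness ε/D = 0.000223/0.114 = 0.00196. Swamee-Jain: f = 0.25/(log₁₀[0.00196/3.7 + 5.74/4.623e+04^0.9])² = 0.25/(log₁₀[0.000529 + 0.000363])² = 0.25/(-3.05)² = 0.02688.
Darcy-Weisbach: ΔP = f(L/D)(ρV²/2) = 0.02688·(2.78/0.114)·(889·5.702²/2) = 0.02688·24.39·1.445e+04 = 9474 Pa.

ΔP ≈ 9470 Pa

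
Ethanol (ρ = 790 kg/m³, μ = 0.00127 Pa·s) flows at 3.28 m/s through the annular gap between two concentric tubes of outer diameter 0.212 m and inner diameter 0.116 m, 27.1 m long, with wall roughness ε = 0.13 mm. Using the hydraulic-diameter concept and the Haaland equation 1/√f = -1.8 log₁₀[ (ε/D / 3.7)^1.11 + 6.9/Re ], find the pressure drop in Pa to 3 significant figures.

ΔP ≈ 26700 Pa

Hydraulic diameter D_h = 4A/P = D_o - D_i = 0.212 - 0.116 = 0.096 m.
Re = ρVD_h/μ = 790·3.28·0.096/0.00127 = 1.959e+05.
ε/D_h = 0.00013/0.096 = 0.00135; Haaland gives 1/√f = -1.8 log₁₀[0.000153+3.52e-05] = 6.704, so f = 0.02225.
ΔP = f(L/D_h)(ρV²/2) = 0.02225·27.1/0.096·4250 = 2.669e+04 Pa.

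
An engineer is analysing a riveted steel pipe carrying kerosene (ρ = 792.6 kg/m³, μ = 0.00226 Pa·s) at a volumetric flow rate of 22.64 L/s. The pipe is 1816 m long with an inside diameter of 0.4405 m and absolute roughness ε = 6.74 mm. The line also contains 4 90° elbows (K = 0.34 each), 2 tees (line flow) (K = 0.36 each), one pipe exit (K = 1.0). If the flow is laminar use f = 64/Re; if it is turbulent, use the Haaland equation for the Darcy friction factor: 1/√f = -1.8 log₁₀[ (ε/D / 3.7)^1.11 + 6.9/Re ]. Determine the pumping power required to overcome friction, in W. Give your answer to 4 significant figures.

P ≈ 38.13 W

Q = 22.64 L/s = 22.64/1000 = 0.02264 m³/s.
Cross-sectional area A = πD²/4 = π(0.4405)²/4 = 0.1524 m²; mean velocity V = Q/A = 0.02264/0.1524 = 0.1486 m/s.
Reynolds number Re = ρVD/μ = 792.6 · 0.1486 · 0.4405 / 0.00226 = 2.295e+04.
Re > 4000 → turbulent. Relative roughness ε/D = 0.00674/0.4405 = 0.0153. Haaland: 1/√f = -1.8 log₁₀[(0.0153/3.7)^1.11 + 6.9/2.295e+04] = -1.8 log₁₀[0.00226 + 0.000301] = 4.665, so f = 0.04596.
Total minor-loss coefficient ΣK = 4·0.34 + 2·0.36 + 1·1 = 3.08.
ΔP = [f·L/D + ΣK]·(ρV²/2) = [0.04596·1816/0.4405 + 3.08]·(792.6·0.1486²/2) = [189.5 + 3.08]·8.746 = 1684 Pa.
Pumping power P = QΔP = 0.02264·1684 = 38.127 W = 38.13 W.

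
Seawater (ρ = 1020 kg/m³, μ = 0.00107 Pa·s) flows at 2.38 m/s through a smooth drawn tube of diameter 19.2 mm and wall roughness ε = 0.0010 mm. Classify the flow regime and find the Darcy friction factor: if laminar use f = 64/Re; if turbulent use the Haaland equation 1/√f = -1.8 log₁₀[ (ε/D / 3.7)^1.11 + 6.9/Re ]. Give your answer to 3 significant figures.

Re = ρVD/μ = 1020·2.38·0.0192/0.00107 = 4.356e+04.
Re > 4000 → turbulent. ε/D = 1e-06/0.0192 = 5.21e-05; Haaland: 1/√f = -1.8 log₁₀[4.12e-06 + 0.000158] = 6.82, so f = 0.0215.

f ≈ 0.0215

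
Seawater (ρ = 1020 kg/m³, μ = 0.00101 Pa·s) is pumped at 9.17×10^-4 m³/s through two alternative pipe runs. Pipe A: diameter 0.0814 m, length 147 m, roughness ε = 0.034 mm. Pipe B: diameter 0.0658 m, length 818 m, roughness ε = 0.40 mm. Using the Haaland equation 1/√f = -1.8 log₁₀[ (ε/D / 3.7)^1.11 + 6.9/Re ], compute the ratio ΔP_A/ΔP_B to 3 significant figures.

ΔP_A/ΔP_B ≈ 0.0491

Pipe A: V = Q/A = 0.000917/0.005204 = 0.1762 m/s; Re = 1.449e+04; ε/D = 0.000418; Haaland → f = 0.02859; ΔP_A = f(L/D)(ρV²/2) = 817.5 Pa.
Pipe B: V = Q/A = 0.000917/0.0034 = 0.2697 m/s; Re = 1.792e+04; ε/D = 0.00608; Haaland → f = 0.03615; ΔP_B = f(L/D)(ρV²/2) = 1.667e+04 Pa.
ΔP_A/ΔP_B = 817.5/1.667e+04 = 0.0491.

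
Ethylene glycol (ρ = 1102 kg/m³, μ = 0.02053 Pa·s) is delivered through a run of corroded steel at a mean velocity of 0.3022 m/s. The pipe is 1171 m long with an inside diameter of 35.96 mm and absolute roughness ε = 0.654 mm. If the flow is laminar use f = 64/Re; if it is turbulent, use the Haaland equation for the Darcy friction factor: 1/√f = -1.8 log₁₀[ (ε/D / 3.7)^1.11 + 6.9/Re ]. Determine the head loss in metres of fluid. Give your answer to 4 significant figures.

h_f ≈ 16.63 m

Reynolds number Re = ρVD/μ = 1102 · 0.3022 · 0.03596 / 0.0205 = 583.3.
Re < 2300 → laminar flow, so f = 64/Re = 64/583.3 = 0.1097 (the turbulent correlation is not needed).
Darcy-Weisbach: ΔP = f(L/D)(ρV²/2) = 0.1097·(1171/0.03596)·(1102·0.3022²/2) = 0.1097·3.256e+04·50.32 = 1.798e+05 Pa.
Head loss h_f = ΔP/(ρg) = 1.798e+05/(1102·9.81) = 16.63 m.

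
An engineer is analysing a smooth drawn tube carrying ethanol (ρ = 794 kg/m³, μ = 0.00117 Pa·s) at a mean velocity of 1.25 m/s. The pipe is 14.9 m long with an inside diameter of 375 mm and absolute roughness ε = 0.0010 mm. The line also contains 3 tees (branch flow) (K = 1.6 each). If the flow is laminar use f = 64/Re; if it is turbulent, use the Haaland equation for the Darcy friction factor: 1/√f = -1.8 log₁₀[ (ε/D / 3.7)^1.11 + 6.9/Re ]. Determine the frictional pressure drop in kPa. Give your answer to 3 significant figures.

ΔP ≈ 3.33 kPa

Reynolds number Re = ρVD/μ = 794 · 1.25 · 0.375 / 0.00117 = 3.181e+05.
Re > 4000 → turbulent. Relative roughness ε/D = 1e-06/0.375 = 2.67e-06. Haaland: 1/√f = -1.8 log₁₀[(2.67e-06/3.7)^1.11 + 6.9/3.181e+05] = -1.8 log₁₀[1.52e-07 + 2.17e-05] = 8.389, so f = 0.01421.
Total minor-loss coefficient ΣK = 3·1.6 = 4.8.
ΔP = [f·L/D + ΣK]·(ρV²/2) = [0.01421·14.9/0.375 + 4.8]·(794·1.25²/2) = [0.5646 + 4.8]·620.3 = 3328 Pa.
ΔP = 3328 Pa = 3.33 kPa.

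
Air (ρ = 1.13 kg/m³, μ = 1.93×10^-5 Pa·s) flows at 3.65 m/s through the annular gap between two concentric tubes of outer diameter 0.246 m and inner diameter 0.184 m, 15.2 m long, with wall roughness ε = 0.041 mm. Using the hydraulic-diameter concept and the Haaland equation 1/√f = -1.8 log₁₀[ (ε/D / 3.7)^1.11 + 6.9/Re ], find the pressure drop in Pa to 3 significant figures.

ΔP ≈ 54.6 Pa

Hydraulic diameter D_h = 4A/P = D_o - D_i = 0.246 - 0.184 = 0.062 m.
Re = ρVD_h/μ = 1.13·3.65·0.062/1.93e-05 = 1.325e+04.
ε/D_h = 4.1e-05/0.062 = 0.000661; Haaland gives 1/√f = -1.8 log₁₀[6.92e-05+0.000521] = 5.813, so f = 0.0296.
ΔP = f(L/D_h)(ρV²/2) = 0.0296·15.2/0.062·7.527 = 54.62 Pa.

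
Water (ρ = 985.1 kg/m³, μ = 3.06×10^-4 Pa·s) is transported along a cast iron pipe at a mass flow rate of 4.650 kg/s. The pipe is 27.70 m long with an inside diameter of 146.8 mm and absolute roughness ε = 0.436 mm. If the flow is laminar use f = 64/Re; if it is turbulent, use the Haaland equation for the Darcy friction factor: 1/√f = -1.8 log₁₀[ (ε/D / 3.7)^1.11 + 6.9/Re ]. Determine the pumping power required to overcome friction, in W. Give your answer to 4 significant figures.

A = πD²/4 = π(0.1468)²/4 = 0.01693 m²; mean velocity V = ṁ/(ρA) = 4.65/(985.1 · 0.01693) = 0.2789 m/s.
Reynolds number Re = ρVD/μ = 985.1 · 0.2789 · 0.1468 / 0.000306 = 1.318e+05.
Re > 4000 → turbulent. Relative roughness ε/D = 0.000436/0.1468 = 0.00297. Haaland: 1/√f = -1.8 log₁₀[(0.00297/3.7)^1.11 + 6.9/1.318e+05] = -1.8 log₁₀[0.000366 + 5.24e-05] = 6.08, so f = 0.02705.
Darcy-Weisbach: ΔP = f(L/D)(ρV²/2) = 0.02705·(27.7/0.1468)·(985.1·0.2789²/2) = 0.02705·188.7·38.31 = 195.5 Pa.
Q = ṁ/ρ = 4.65/985.1 = 0.00472 m³/s.
Pumping power P = QΔP = 0.00472·195.5 = 0.92297 W = 0.9230 W.

P ≈ 0.9230 W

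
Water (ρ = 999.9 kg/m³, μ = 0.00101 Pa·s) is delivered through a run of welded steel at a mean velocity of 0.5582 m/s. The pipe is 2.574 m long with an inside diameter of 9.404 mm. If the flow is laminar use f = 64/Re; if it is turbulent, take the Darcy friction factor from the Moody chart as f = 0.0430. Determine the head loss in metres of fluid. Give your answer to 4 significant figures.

Reynolds number Re = ρVD/μ = 999.9 · 0.5582 · 0.009404 / 0.00101 = 5197.
Re > 4000 → turbulent; use the Moody-chart value f = 0.0430.
Darcy-Weisbach: ΔP = f(L/D)(ρV²/2) = 0.043·(2.574/0.009404)·(999.9·0.5582²/2) = 0.043·273.7·155.8 = 1833 Pa.
Head loss h_f = ΔP/(ρg) = 1833/(999.9·9.81) = 0.1869 m.

h_f ≈ 0.1869 m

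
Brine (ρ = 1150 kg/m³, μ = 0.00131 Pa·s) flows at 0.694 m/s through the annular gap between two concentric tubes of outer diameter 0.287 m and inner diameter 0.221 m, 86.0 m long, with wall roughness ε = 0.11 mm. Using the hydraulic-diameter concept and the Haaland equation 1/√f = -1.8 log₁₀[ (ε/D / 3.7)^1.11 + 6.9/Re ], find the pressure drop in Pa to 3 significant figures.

ΔP ≈ 9420 Pa

Hydraulic diameter D_h = 4A/P = D_o - D_i = 0.287 - 0.221 = 0.066 m.
Re = ρVD_h/μ = 1150·0.694·0.066/0.00131 = 4.021e+04.
ε/D_h = 0.00011/0.066 = 0.00167; Haaland gives 1/√f = -1.8 log₁₀[0.000193+0.000172] = 6.189, so f = 0.02611.
ΔP = f(L/D_h)(ρV²/2) = 0.02611·86/0.066·276.9 = 9422 Pa.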